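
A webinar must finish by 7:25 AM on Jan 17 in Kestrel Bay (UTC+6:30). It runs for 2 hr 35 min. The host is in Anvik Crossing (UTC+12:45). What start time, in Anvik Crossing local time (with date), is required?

Target end time in UTC: 7:25 AM − 6:30 = 12:55 AM on Jan 17.
Subtract 2 hours 35 minutes → start 10:20 PM UTC on Jan 16.
Anvik Crossing is UTC+12:45: 10:20 PM + 12:45 = 11:05 AM on Jan 17.

11:05 AM on January 17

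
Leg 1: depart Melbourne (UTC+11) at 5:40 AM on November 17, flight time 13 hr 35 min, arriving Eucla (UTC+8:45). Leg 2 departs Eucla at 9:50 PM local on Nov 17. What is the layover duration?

4 hours 50 minutes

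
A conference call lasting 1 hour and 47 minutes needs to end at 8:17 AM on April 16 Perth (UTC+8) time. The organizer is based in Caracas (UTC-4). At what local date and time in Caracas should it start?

Target end time in UTC: 8:17 AM − 8:00 = 12:17 AM on Apr 16.
Subtract 1 hour and 47 minutes → start 10:30 PM UTC on Apr 15.
Caracas is UTC−4:00: 10:30 PM − 4:00 = 6:30 PM on Apr 15.

6:30 PM on Apr 15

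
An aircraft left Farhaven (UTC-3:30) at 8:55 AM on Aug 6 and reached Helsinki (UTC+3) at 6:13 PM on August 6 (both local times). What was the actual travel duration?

Departure in UTC: 8:55 AM + 3:30 = 12:25 PM on Aug 6.
Arrival in UTC: 6:13 PM − 3:00 = 3:13 PM on Aug 6.
Elapsed = 3:13 PM − 12:25 PM = 2 hours 48 minutes.

2 hours 48 minutes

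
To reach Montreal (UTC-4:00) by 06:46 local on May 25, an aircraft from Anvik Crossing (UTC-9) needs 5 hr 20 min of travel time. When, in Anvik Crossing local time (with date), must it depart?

20:26 on May 24

Target arrival in UTC: 06:46 + 4:00 = 10:46 on May 25.
Subtract 5 hours 20 minutes → departure 05:26 UTC on May 25.
Anvik Crossing is UTC−9:00: 05:26 − 9:00 = 20:26 on May 24.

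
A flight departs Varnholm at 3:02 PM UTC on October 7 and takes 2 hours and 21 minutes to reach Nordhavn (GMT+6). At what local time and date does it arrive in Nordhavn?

Departure is given in UTC: 3:02 PM on Oct 7.
Add 2 hours and 21 minutes → 5:23 PM UTC.
Nordhavn is UTC+6:00: 5:23 PM + 6:00 = 11:23 PM on Oct 7.

11:23 PM on Oct 7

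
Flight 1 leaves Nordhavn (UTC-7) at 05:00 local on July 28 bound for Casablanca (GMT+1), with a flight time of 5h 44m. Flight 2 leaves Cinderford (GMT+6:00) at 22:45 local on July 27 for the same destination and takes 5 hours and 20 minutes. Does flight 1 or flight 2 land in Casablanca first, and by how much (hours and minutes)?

Flight 1 in UTC: 05:00 + 7:00 = 12:00 on Jul 28.
+5 hours 44 minutes → arrive 17:44 UTC on Jul 28.
Flight 2 in UTC: 22:45 − 6:00 = 16:45 on Jul 27.
+5 hours and 20 minutes → arrive 22:05 UTC on Jul 27.
Flight 2 lands earlier by 19 hours 39 minutes.

the second, by 19 hours 39 minutes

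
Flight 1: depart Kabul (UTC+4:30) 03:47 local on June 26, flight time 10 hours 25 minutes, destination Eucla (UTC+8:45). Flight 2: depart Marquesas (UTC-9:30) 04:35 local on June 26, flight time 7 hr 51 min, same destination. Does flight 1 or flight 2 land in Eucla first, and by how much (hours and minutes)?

the first, by 12 hours 14 minutes

Flight 1 in UTC: 03:47 − 4:30 = 23:17 on Jun 25.
+10 hours 25 minutes → arrive 09:42 UTC on Jun 26.
Flight 2 in UTC: 04:35 + 9:30 = 14:05 on Jun 26.
+7 hours and 51 minutes → arrive 21:56 UTC on Jun 26.
Flight 1 lands earlier by 12 hours 14 minutes.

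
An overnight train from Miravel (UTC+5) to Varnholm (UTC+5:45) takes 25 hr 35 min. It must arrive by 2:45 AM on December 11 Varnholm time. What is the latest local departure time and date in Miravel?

Target arrival in UTC: 2:45 AM − 5:45 = 9:00 PM on Dec 10.
Subtract 25 hours 35 minutes → departure 7:25 PM UTC on Dec 9.
Miravel is UTC+5:00: 7:25 PM + 5:00 = 12:25 AM on Dec 10.

12:25 AM on December 10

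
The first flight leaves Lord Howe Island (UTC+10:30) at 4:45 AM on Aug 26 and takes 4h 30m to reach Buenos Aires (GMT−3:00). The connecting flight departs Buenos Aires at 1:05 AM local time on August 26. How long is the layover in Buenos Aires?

5 hours 20 minutes

Convert departure to UTC: 4:45 AM − 10:30 = 6:15 PM UTC on Aug 25.
Add 4 hours 30 minutes flight time → 10:45 PM UTC.
Buenos Aires is UTC−3:00, so local arrival = 10:45 PM − 3:00 = 7:45 PM on Aug 25.
Layover = 1:05 AM − 7:45 PM (+1 day) = 5 hours 20 minutes.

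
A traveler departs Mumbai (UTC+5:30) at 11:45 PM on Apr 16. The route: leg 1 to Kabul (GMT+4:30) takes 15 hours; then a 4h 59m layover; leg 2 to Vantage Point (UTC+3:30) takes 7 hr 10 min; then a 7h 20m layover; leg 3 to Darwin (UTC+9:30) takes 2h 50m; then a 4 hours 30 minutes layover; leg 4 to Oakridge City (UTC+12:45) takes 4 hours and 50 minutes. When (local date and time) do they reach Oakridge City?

Convert departure to UTC: 11:45 PM − 5:30 = 6:15 PM UTC on Apr 16.
Add 15 hours leg 1 → 9:15 AM UTC (Apr 17).
Add 4 hours 59 minutes layover in Kabul → 2:14 PM UTC.
Add 7 hours 10 minutes leg 2 → 9:24 PM UTC.
Add 7 hours and 20 minutes layover in Vantage Point → 4:44 AM UTC (Apr 18).
Add 2 hours 50 minutes leg 3 → 7:34 AM UTC.
Add 4 hours 30 minutes layover in Darwin → 12:04 PM UTC.
Add 4 hours and 50 minutes leg 4 → 4:54 PM UTC.
Oakridge City is UTC+12:45, so local arrival = 4:54 PM + 12:45 = 5:39 AM on Apr 19.

5:39 AM on April 19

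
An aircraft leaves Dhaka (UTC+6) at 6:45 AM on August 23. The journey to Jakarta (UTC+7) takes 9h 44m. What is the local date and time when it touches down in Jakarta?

Convert departure to UTC: 6:45 AM − 6:00 = 12:45 AM UTC on Aug 23.
Add 9 hours 44 minutes travel time → 10:29 AM UTC.
Jakarta is UTC+7:00, so local arrival = 10:29 AM + 7:00 = 5:29 PM on Aug 23.

5:29 PM on August 23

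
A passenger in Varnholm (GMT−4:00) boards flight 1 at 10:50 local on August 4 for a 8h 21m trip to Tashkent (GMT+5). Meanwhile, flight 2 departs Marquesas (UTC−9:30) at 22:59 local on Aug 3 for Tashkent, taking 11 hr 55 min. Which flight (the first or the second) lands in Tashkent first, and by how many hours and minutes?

Flight 1 in UTC: 10:50 + 4:00 = 14:50 on Aug 4.
+8 hours and 21 minutes → arrive 23:11 UTC on Aug 4.
Flight 2 in UTC: 22:59 + 9:30 = 08:29 on Aug 4.
+11 hours and 55 minutes → arrive 20:24 UTC on Aug 4.
Flight 2 lands earlier by 2 hours 47 minutes.

the second, by 2 hours 47 minutes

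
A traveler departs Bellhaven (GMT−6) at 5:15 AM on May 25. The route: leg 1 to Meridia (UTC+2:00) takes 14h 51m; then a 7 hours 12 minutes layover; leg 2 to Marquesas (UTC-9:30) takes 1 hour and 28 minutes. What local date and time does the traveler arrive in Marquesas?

1:16 AM on May 26

Convert departure to UTC: 5:15 AM + 6:00 = 11:15 AM UTC on May 25.
Add 14 hours 51 minutes leg 1 → 2:06 AM UTC (May 26).
Add 7 hours 12 minutes layover in Meridia → 9:18 AM UTC.
Add 1 hour and 28 minutes leg 2 → 10:46 AM UTC.
Marquesas is UTC−9:30, so local arrival = 10:46 AM − 9:30 = 1:16 AM on May 26.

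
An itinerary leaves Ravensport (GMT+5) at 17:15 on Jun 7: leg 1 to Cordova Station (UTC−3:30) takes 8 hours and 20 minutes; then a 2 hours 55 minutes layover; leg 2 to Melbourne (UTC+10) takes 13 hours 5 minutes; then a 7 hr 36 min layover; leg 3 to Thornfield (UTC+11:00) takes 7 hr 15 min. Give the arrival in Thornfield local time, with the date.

14:26 on June 9

Convert departure to UTC: 17:15 − 5:00 = 12:15 UTC on Jun 7.
Add 8 hours and 20 minutes leg 1 → 20:35 UTC.
Add 2 hours 55 minutes layover in Cordova Station → 23:30 UTC.
Add 13 hours 5 minutes leg 2 → 12:35 UTC (Jun 8).
Add 7 hours and 36 minutes layover in Melbourne → 20:11 UTC.
Add 7 hours 15 minutes leg 3 → 03:26 UTC (Jun 9).
Thornfield is UTC+11:00, so local arrival = 03:26 + 11:00 = 14:26 on Jun 9.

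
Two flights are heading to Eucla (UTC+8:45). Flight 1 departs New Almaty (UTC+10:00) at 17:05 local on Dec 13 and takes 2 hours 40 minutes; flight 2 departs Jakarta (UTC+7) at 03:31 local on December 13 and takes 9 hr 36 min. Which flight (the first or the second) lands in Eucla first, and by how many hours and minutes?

Flight 1 in UTC: 17:05 − 10:00 = 07:05 on Dec 13.
+2 hours 40 minutes → arrive 09:45 UTC on Dec 13.
Flight 2 in UTC: 03:31 − 7:00 = 20:31 on Dec 12.
+9 hours and 36 minutes → arrive 06:07 UTC on Dec 13.
Flight 2 lands earlier by 3 hours 38 minutes.

the second, by 3 hours 38 minutes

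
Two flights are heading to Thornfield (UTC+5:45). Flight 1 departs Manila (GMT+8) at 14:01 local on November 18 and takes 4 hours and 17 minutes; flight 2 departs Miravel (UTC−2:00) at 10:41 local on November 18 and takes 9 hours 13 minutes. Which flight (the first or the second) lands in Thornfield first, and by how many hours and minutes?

the first, by 11 hours 36 minutes

Flight 1 in UTC: 14:01 − 8:00 = 06:01 on Nov 18.
+4 hours and 17 minutes → arrive 10:18 UTC on Nov 18.
Flight 2 in UTC: 10:41 + 2:00 = 12:41 on Nov 18.
+9 hours 13 minutes → arrive 21:54 UTC on Nov 18.
Flight 1 lands earlier by 11 hours 36 minutes.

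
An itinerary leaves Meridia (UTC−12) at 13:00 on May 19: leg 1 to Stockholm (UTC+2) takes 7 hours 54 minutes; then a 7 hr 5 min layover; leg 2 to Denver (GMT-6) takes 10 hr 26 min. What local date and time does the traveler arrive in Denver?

20:25 on May 20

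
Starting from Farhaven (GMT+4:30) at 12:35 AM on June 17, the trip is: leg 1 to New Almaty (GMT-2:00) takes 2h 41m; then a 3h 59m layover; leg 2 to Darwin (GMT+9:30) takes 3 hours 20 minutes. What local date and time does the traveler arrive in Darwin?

Convert departure to UTC: 12:35 AM − 4:30 = 8:05 PM UTC on Jun 16.
Add 2 hours 41 minutes leg 1 → 10:46 PM UTC.
Add 3 hours 59 minutes layover in New Almaty → 2:45 AM UTC (Jun 17).
Add 3 hours 20 minutes leg 2 → 6:05 AM UTC.
Darwin is UTC+9:30, so local arrival = 6:05 AM + 9:30 = 3:35 PM on Jun 17.

3:35 PM on Jun 17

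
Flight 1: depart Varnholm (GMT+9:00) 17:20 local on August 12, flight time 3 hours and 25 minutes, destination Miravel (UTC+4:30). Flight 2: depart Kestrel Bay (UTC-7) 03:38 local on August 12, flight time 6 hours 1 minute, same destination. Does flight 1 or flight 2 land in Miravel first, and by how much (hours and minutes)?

the first, by 4 hours 54 minutes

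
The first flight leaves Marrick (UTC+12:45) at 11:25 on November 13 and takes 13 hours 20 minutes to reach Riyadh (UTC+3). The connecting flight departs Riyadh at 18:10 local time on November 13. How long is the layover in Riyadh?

3 hours 10 minutes

Convert departure to UTC: 11:25 − 12:45 = 22:40 UTC on Nov 12.
Add 13 hours and 20 minutes flight time → 12:00 UTC (Nov 13).
Riyadh is UTC+3:00, so local arrival = 12:00 + 3:00 = 15:00 on Nov 13.
Layover = 18:10 − 15:00 = 3 hours 10 minutes.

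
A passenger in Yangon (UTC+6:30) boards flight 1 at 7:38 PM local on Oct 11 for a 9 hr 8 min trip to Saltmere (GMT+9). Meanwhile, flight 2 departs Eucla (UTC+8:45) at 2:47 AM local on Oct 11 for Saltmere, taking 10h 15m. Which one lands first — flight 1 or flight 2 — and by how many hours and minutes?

the second, by 17 hours 59 minutes

Flight 1 in UTC: 7:38 PM − 6:30 = 1:08 PM on Oct 11.
+9 hours and 8 minutes → arrive 10:16 PM UTC on Oct 11.
Flight 2 in UTC: 2:47 AM − 8:45 = 6:02 PM on Oct 10.
+10 hours and 15 minutes → arrive 4:17 AM UTC on Oct 11.
Flight 2 lands earlier by 17 hours 59 minutes.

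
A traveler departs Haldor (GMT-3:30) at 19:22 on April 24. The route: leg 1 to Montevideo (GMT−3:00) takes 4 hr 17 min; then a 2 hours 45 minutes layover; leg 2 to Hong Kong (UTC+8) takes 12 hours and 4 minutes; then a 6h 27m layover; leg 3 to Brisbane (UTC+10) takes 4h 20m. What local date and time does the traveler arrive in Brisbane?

14:45 on April 26

Convert departure to UTC: 19:22 + 3:30 = 22:52 UTC on Apr 24.
Add 4 hours and 17 minutes leg 1 → 03:09 UTC (Apr 25).
Add 2 hours and 45 minutes layover in Montevideo → 05:54 UTC.
Add 12 hours and 4 minutes leg 2 → 17:58 UTC.
Add 6 hours 27 minutes layover in Hong Kong → 00:25 UTC (Apr 26).
Add 4 hours 20 minutes leg 3 → 04:45 UTC.
Brisbane is UTC+10:00, so local arrival = 04:45 + 10:00 = 14:45 on Apr 26.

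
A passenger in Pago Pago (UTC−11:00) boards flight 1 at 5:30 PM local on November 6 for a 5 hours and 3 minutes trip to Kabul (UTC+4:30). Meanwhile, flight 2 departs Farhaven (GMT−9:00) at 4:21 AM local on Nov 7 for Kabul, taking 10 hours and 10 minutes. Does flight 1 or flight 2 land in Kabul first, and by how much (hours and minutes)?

Flight 1 in UTC: 5:30 PM + 11:00 = 4:30 AM on Nov 7.
+5 hours and 3 minutes → arrive 9:33 AM UTC on Nov 7.
Flight 2 in UTC: 4:21 AM + 9:00 = 1:21 PM on Nov 7.
+10 hours 10 minutes → arrive 11:31 PM UTC on Nov 7.
Flight 1 lands earlier by 13 hours 58 minutes.

the first, by 13 hours 58 minutes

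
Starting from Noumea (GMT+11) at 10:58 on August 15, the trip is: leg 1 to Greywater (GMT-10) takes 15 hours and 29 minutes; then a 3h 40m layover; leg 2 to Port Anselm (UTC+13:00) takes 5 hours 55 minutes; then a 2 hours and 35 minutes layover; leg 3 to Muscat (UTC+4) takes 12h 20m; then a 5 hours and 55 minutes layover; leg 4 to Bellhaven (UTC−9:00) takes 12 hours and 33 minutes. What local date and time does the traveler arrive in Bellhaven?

Convert departure to UTC: 10:58 − 11:00 = 23:58 UTC on Aug 14.
Add 15 hours 29 minutes leg 1 → 15:27 UTC (Aug 15).
Add 3 hours and 40 minutes layover in Greywater → 19:07 UTC.
Add 5 hours and 55 minutes leg 2 → 01:02 UTC (Aug 16).
Add 2 hours 35 minutes layover in Port Anselm → 03:37 UTC.
Add 12 hours and 20 minutes leg 3 → 15:57 UTC.
Add 5 hours 55 minutes layover in Muscat → 21:52 UTC.
Add 12 hours and 33 minutes leg 4 → 10:25 UTC (Aug 17).
Bellhaven is UTC−9:00, so local arrival = 10:25 − 9:00 = 01:25 on Aug 17.

01:25 on August 17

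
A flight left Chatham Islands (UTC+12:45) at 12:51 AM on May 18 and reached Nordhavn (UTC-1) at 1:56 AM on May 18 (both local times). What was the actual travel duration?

14 hours 50 minutes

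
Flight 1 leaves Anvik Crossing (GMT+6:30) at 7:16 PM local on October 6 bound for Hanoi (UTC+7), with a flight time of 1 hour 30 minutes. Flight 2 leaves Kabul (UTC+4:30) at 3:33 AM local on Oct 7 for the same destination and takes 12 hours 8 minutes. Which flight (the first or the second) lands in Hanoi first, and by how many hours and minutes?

Flight 1 in UTC: 7:16 PM − 6:30 = 12:46 PM on Oct 6.
+1 hour 30 minutes → arrive 2:16 PM UTC on Oct 6.
Flight 2 in UTC: 3:33 AM − 4:30 = 11:03 PM on Oct 6.
+12 hours 8 minutes → arrive 11:11 AM UTC on Oct 7.
Flight 1 lands earlier by 20 hours 55 minutes.

the first, by 20 hours 55 minutes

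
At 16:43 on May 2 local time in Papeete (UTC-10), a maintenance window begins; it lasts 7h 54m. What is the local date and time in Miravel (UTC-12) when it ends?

Convert start to UTC: 16:43 + 10:00 = 02:43 UTC on May 3.
Add 7 hours and 54 minutes duration → 10:37 UTC.
Miravel is UTC−12:00, so local end time = 10:37 − 12:00 = 22:37 on May 2.

22:37 on May 2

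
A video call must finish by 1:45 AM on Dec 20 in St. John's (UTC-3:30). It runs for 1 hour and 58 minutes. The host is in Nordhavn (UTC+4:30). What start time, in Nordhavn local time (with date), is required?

7:47 AM on December 20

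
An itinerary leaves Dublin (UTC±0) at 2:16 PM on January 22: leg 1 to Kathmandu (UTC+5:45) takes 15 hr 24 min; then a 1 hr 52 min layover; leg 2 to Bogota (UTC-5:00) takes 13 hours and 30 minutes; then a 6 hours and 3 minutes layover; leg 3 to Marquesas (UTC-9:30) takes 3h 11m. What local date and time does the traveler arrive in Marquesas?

8:46 PM on Jan 23

Dublin is at UTC+0, so departure is already 2:16 PM UTC on Jan 22.
Add 15 hours and 24 minutes leg 1 → 5:40 AM UTC (Jan 23).
Add 1 hour and 52 minutes layover in Kathmandu → 7:32 AM UTC.
Add 13 hours and 30 minutes leg 2 → 9:02 PM UTC.
Add 6 hours 3 minutes layover in Bogota → 3:05 AM UTC (Jan 24).
Add 3 hours 11 minutes leg 3 → 6:16 AM UTC.
Marquesas is UTC−9:30, so local arrival = 6:16 AM − 9:30 = 8:46 PM on Jan 23.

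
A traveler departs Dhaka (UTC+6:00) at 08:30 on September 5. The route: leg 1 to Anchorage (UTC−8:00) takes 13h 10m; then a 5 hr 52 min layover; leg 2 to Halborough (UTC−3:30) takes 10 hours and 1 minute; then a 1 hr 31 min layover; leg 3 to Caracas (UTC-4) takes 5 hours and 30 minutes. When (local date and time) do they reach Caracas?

Convert departure to UTC: 08:30 − 6:00 = 02:30 UTC on Sep 5.
Add 13 hours 10 minutes leg 1 → 15:40 UTC.
Add 5 hours 52 minutes layover in Anchorage → 21:32 UTC.
Add 10 hours and 1 minute leg 2 → 07:33 UTC (Sep 6).
Add 1 hour and 31 minutes layover in Halborough → 09:04 UTC.
Add 5 hours and 30 minutes leg 3 → 14:34 UTC.
Caracas is UTC−4:00, so local arrival = 14:34 − 4:00 = 10:34 on Sep 6.

10:34 on September 6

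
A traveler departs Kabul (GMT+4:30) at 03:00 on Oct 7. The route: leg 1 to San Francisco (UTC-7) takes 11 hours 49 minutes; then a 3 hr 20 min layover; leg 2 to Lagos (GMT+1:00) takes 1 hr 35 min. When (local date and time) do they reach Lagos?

16:14 on Oct 7

Convert departure to UTC: 03:00 − 4:30 = 22:30 UTC on Oct 6.
Add 11 hours and 49 minutes leg 1 → 10:19 UTC (Oct 7).
Add 3 hours and 20 minutes layover in San Francisco → 13:39 UTC.
Add 1 hour 35 minutes leg 2 → 15:14 UTC.
Lagos is UTC+1:00, so local arrival = 15:14 + 1:00 = 16:14 on Oct 7.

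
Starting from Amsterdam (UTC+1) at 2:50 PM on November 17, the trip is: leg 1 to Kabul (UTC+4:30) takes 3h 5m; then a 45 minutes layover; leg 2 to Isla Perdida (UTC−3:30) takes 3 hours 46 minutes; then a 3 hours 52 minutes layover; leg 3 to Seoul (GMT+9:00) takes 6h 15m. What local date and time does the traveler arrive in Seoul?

4:33 PM on November 18

Convert departure to UTC: 2:50 PM − 1:00 = 1:50 PM UTC on Nov 17.
Add 3 hours and 5 minutes leg 1 → 4:55 PM UTC.
Add 45 minutes layover in Kabul → 5:40 PM UTC.
Add 3 hours and 46 minutes leg 2 → 9:26 PM UTC.
Add 3 hours 52 minutes layover in Isla Perdida → 1:18 AM UTC (Nov 18).
Add 6 hours 15 minutes leg 3 → 7:33 AM UTC.
Seoul is UTC+9:00, so local arrival = 7:33 AM + 9:00 = 4:33 PM on Nov 18.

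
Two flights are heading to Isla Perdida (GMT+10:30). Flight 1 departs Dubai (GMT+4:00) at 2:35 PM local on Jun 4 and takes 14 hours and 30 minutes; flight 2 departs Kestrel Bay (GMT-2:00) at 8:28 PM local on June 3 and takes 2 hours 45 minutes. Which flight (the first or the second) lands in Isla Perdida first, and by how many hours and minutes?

Flight 1 in UTC: 2:35 PM − 4:00 = 10:35 AM on Jun 4.
+14 hours 30 minutes → arrive 1:05 AM UTC on Jun 5.
Flight 2 in UTC: 8:28 PM + 2:00 = 10:28 PM on Jun 3.
+2 hours 45 minutes → arrive 1:13 AM UTC on Jun 4.
Flight 2 lands earlier by 23 hours 52 minutes.

the second, by 23 hours 52 minutes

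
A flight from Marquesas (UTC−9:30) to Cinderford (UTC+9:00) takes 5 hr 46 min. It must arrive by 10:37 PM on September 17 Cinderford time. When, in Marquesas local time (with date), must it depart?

10:21 PM on September 16

Target arrival in UTC: 10:37 PM − 9:00 = 1:37 PM on Sep 17.
Subtract 5 hours 46 minutes → departure 7:51 AM UTC on Sep 17.
Marquesas is UTC−9:30: 7:51 AM − 9:30 = 10:21 PM on Sep 16.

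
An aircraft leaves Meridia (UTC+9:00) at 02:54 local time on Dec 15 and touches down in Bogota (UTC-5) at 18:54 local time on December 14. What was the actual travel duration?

Departure in UTC: 02:54 − 9:00 = 17:54 on Dec 14.
Arrival in UTC: 18:54 + 5:00 = 23:54 on Dec 14.
Elapsed = 23:54 − 17:54 = 6 hours.

6 hours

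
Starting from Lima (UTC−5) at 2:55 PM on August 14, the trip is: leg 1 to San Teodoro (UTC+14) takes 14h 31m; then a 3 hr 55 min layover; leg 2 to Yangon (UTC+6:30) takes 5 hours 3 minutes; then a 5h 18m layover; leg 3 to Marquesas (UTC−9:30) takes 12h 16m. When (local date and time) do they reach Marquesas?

Convert departure to UTC: 2:55 PM + 5:00 = 7:55 PM UTC on Aug 14.
Add 14 hours and 31 minutes leg 1 → 10:26 AM UTC (Aug 15).
Add 3 hours and 55 minutes layover in San Teodoro → 2:21 PM UTC.
Add 5 hours 3 minutes leg 2 → 7:24 PM UTC.
Add 5 hours 18 minutes layover in Yangon → 12:42 AM UTC (Aug 16).
Add 12 hours and 16 minutes leg 3 → 12:58 PM UTC.
Marquesas is UTC−9:30, so local arrival = 12:58 PM − 9:30 = 3:28 AM on Aug 16.

3:28 AM on Aug 16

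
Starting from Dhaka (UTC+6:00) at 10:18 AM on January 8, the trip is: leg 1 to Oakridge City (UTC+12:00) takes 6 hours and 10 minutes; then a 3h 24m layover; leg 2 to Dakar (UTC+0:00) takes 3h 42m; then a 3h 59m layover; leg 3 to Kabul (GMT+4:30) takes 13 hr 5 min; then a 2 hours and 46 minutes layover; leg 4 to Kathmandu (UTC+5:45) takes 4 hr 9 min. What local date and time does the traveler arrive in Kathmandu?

Convert departure to UTC: 10:18 AM − 6:00 = 4:18 AM UTC on Jan 8.
Add 6 hours and 10 minutes leg 1 → 10:28 AM UTC.
Add 3 hours 24 minutes layover in Oakridge City → 1:52 PM UTC.
Add 3 hours 42 minutes leg 2 → 5:34 PM UTC.
Add 3 hours 59 minutes layover in Dakar → 9:33 PM UTC.
Add 13 hours and 5 minutes leg 3 → 10:38 AM UTC (Jan 9).
Add 2 hours 46 minutes layover in Kabul → 1:24 PM UTC.
Add 4 hours 9 minutes leg 4 → 5:33 PM UTC.
Kathmandu is UTC+5:45, so local arrival = 5:33 PM + 5:45 = 11:18 PM on Jan 9.

11:18 PM on January 9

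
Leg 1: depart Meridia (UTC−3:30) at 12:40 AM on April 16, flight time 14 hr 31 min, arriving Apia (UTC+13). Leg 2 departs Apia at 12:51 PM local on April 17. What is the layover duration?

5 hours 10 minutes

Convert departure to UTC: 12:40 AM + 3:30 = 4:10 AM UTC on Apr 16.
Add 14 hours and 31 minutes flight time → 6:41 PM UTC.
Apia is UTC+13:00, so local arrival = 6:41 PM + 13:00 = 7:41 AM on Apr 17.
Layover = 12:51 PM − 7:41 AM = 5 hours 10 minutes.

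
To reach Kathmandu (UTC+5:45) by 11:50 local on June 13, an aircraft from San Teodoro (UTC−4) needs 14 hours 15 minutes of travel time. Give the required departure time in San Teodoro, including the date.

Target arrival in UTC: 11:50 − 5:45 = 06:05 on Jun 13.
Subtract 14 hours 15 minutes → departure 15:50 UTC on Jun 12.
San Teodoro is UTC−4:00: 15:50 − 4:00 = 11:50 on Jun 12.

11:50 on June 12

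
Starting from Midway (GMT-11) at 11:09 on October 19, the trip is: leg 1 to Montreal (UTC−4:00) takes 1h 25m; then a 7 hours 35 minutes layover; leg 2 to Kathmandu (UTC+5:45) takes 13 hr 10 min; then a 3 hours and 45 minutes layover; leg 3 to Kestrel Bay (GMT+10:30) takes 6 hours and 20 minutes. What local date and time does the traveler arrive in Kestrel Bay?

16:54 on October 21

Convert departure to UTC: 11:09 + 11:00 = 22:09 UTC on Oct 19.
Add 1 hour and 25 minutes leg 1 → 23:34 UTC.
Add 7 hours 35 minutes layover in Montreal → 07:09 UTC (Oct 20).
Add 13 hours 10 minutes leg 2 → 20:19 UTC.
Add 3 hours 45 minutes layover in Kathmandu → 00:04 UTC (Oct 21).
Add 6 hours 20 minutes leg 3 → 06:24 UTC.
Kestrel Bay is UTC+10:30, so local arrival = 06:24 + 10:30 = 16:54 on Oct 21.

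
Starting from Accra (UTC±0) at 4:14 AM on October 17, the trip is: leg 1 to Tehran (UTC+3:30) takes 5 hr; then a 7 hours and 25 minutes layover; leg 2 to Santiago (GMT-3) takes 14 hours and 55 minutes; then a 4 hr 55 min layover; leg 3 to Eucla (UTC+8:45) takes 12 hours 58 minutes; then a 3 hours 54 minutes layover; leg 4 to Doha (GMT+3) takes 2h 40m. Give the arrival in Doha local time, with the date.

Accra is at UTC+0, so departure is already 4:14 AM UTC on Oct 17.
Add 5 hours leg 1 → 9:14 AM UTC.
Add 7 hours 25 minutes layover in Tehran → 4:39 PM UTC.
Add 14 hours 55 minutes leg 2 → 7:34 AM UTC (Oct 18).
Add 4 hours 55 minutes layover in Santiago → 12:29 PM UTC.
Add 12 hours 58 minutes leg 3 → 1:27 AM UTC (Oct 19).
Add 3 hours and 54 minutes layover in Eucla → 5:21 AM UTC.
Add 2 hours 40 minutes leg 4 → 8:01 AM UTC.
Doha is UTC+3:00, so local arrival = 8:01 AM + 3:00 = 11:01 AM on Oct 19.

11:01 AM on Oct 19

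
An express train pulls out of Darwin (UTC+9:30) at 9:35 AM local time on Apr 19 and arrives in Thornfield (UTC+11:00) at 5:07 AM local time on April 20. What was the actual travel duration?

Thornfield is 1:30 ahead of Darwin.
Clock-face elapsed time (ignoring zones) is 19 hours 32 minutes.
Actual elapsed = 19 hours 32 minutes − 1:30 = 18 hours 2 minutes.

18 hours 2 minutes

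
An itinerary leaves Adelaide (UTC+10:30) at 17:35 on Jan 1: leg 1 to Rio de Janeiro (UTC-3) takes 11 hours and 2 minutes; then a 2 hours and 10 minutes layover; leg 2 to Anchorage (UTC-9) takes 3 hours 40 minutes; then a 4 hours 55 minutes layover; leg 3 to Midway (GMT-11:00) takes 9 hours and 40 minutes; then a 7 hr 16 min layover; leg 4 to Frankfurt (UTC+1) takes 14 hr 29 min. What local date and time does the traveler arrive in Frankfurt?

13:17 on Jan 3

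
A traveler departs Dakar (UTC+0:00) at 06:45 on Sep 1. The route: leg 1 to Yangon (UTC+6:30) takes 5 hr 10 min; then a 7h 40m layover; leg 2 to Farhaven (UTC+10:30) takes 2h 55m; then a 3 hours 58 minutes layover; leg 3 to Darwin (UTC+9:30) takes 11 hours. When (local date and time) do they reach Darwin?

22:58 on September 2

Dakar is at UTC+0, so departure is already 06:45 UTC on Sep 1.
Add 5 hours and 10 minutes leg 1 → 11:55 UTC.
Add 7 hours and 40 minutes layover in Yangon → 19:35 UTC.
Add 2 hours 55 minutes leg 2 → 22:30 UTC.
Add 3 hours 58 minutes layover in Farhaven → 02:28 UTC (Sep 2).
Add 11 hours leg 3 → 13:28 UTC.
Darwin is UTC+9:30, so local arrival = 13:28 + 9:30 = 22:58 on Sep 2.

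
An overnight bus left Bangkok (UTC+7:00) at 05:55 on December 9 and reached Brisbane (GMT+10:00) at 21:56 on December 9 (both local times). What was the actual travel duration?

13 hours 1 minute

Brisbane is 3:00 ahead of Bangkok.
Clock-face elapsed time (ignoring zones) is 16 hours 1 minute.
Actual elapsed = 16 hours 1 minute − 3:00 = 13 hours 1 minute.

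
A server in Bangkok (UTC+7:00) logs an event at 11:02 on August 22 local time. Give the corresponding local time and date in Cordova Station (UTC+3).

07:02 on Aug 22

In UTC: 11:02 − 7:00 = 04:02 on Aug 22.
Cordova Station is UTC+3:00: 04:02 + 3:00 = 07:02 on Aug 22.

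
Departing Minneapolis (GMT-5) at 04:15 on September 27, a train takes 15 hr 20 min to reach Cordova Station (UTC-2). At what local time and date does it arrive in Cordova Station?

22:35 on September 27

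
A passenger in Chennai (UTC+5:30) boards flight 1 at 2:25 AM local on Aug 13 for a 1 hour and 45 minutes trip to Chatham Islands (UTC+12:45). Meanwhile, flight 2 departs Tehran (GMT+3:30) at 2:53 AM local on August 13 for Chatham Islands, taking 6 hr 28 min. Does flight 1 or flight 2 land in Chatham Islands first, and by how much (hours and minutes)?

the first, by 7 hours 11 minutes

Flight 1 in UTC: 2:25 AM − 5:30 = 8:55 PM on Aug 12.
+1 hour and 45 minutes → arrive 10:40 PM UTC on Aug 12.
Flight 2 in UTC: 2:53 AM − 3:30 = 11:23 PM on Aug 12.
+6 hours and 28 minutes → arrive 5:51 AM UTC on Aug 13.
Flight 1 lands earlier by 7 hours 11 minutes.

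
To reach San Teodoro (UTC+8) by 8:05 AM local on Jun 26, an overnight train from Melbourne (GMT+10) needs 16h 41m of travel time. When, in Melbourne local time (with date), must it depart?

Target arrival in UTC: 8:05 AM − 8:00 = 12:05 AM on Jun 26.
Subtract 16 hours and 41 minutes → departure 7:24 AM UTC on Jun 25.
Melbourne is UTC+10:00: 7:24 AM + 10:00 = 5:24 PM on Jun 25.

5:24 PM on Jun 25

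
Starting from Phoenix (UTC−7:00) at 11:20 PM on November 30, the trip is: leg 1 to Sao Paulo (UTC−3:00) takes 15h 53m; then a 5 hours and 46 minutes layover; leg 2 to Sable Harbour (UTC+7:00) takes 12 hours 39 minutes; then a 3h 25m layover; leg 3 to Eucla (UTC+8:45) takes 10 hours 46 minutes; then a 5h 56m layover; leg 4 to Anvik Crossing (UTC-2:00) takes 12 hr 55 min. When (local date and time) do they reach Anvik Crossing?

11:40 PM on December 3

Convert departure to UTC: 11:20 PM + 7:00 = 6:20 AM UTC on Dec 1.
Add 15 hours 53 minutes leg 1 → 10:13 PM UTC.
Add 5 hours 46 minutes layover in Sao Paulo → 3:59 AM UTC (Dec 2).
Add 12 hours and 39 minutes leg 2 → 4:38 PM UTC.
Add 3 hours 25 minutes layover in Sable Harbour → 8:03 PM UTC.
Add 10 hours 46 minutes leg 3 → 6:49 AM UTC (Dec 3).
Add 5 hours and 56 minutes layover in Eucla → 12:45 PM UTC.
Add 12 hours 55 minutes leg 4 → 1:40 AM UTC (Dec 4).
Anvik Crossing is UTC−2:00, so local arrival = 1:40 AM − 2:00 = 11:40 PM on Dec 3.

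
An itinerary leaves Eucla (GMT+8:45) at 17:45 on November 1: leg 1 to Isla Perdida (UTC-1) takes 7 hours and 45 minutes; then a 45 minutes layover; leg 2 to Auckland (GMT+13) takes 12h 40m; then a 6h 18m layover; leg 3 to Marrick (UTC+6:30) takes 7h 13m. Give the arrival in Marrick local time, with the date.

02:11 on November 3

Convert departure to UTC: 17:45 − 8:45 = 09:00 UTC on Nov 1.
Add 7 hours and 45 minutes leg 1 → 16:45 UTC.
Add 45 minutes layover in Isla Perdida → 17:30 UTC.
Add 12 hours 40 minutes leg 2 → 06:10 UTC (Nov 2).
Add 6 hours 18 minutes layover in Auckland → 12:28 UTC.
Add 7 hours 13 minutes leg 3 → 19:41 UTC.
Marrick is UTC+6:30, so local arrival = 19:41 + 6:30 = 02:11 on Nov 3.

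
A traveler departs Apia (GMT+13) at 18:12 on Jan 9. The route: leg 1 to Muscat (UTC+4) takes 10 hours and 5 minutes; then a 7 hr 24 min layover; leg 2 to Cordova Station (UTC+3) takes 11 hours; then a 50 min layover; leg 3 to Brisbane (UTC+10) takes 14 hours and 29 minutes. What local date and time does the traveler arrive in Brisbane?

11:00 on January 11

Convert departure to UTC: 18:12 − 13:00 = 05:12 UTC on Jan 9.
Add 10 hours 5 minutes leg 1 → 15:17 UTC.
Add 7 hours 24 minutes layover in Muscat → 22:41 UTC.
Add 11 hours leg 2 → 09:41 UTC (Jan 10).
Add 50 minutes layover in Cordova Station → 10:31 UTC.
Add 14 hours and 29 minutes leg 3 → 01:00 UTC (Jan 11).
Brisbane is UTC+10:00, so local arrival = 01:00 + 10:00 = 11:00 on Jan 11.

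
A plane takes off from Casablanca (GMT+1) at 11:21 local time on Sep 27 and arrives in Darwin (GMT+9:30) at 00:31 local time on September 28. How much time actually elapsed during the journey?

4 hours 40 minutes

Departure in UTC: 11:21 − 1:00 = 10:21 on Sep 27.
Arrival in UTC: 00:31 − 9:30 = 15:01 on Sep 27.
Elapsed = 15:01 − 10:21 = 4 hours 40 minutes.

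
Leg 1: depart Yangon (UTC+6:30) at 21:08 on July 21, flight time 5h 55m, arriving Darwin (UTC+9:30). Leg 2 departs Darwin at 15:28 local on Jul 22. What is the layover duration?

9 hours 25 minutes

Convert departure to UTC: 21:08 − 6:30 = 14:38 UTC on Jul 21.
Add 5 hours and 55 minutes flight time → 20:33 UTC.
Darwin is UTC+9:30, so local arrival = 20:33 + 9:30 = 06:03 on Jul 22.
Layover = 15:28 − 06:03 = 9 hours 25 minutes.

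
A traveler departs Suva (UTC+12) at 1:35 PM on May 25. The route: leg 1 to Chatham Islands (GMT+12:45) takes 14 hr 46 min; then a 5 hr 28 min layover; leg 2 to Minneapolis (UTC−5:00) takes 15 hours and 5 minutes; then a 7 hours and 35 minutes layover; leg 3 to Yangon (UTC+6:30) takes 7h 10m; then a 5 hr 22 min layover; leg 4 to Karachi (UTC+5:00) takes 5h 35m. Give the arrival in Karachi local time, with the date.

Convert departure to UTC: 1:35 PM − 12:00 = 1:35 AM UTC on May 25.
Add 14 hours and 46 minutes leg 1 → 4:21 PM UTC.
Add 5 hours 28 minutes layover in Chatham Islands → 9:49 PM UTC.
Add 15 hours 5 minutes leg 2 → 12:54 PM UTC (May 26).
Add 7 hours 35 minutes layover in Minneapolis → 8:29 PM UTC.
Add 7 hours 10 minutes leg 3 → 3:39 AM UTC (May 27).
Add 5 hours 22 minutes layover in Yangon → 9:01 AM UTC.
Add 5 hours 35 minutes leg 4 → 2:36 PM UTC.
Karachi is UTC+5:00, so local arrival = 2:36 PM + 5:00 = 7:36 PM on May 27.

7:36 PM on May 27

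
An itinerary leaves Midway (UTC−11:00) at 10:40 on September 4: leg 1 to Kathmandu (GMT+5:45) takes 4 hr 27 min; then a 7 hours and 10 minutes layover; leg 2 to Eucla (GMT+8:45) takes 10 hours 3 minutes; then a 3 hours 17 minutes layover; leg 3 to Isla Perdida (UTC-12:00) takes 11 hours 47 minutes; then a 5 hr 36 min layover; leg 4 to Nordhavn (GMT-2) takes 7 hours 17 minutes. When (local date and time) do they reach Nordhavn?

21:17 on September 6

Convert departure to UTC: 10:40 + 11:00 = 21:40 UTC on Sep 4.
Add 4 hours and 27 minutes leg 1 → 02:07 UTC (Sep 5).
Add 7 hours and 10 minutes layover in Kathmandu → 09:17 UTC.
Add 10 hours 3 minutes leg 2 → 19:20 UTC.
Add 3 hours 17 minutes layover in Eucla → 22:37 UTC.
Add 11 hours 47 minutes leg 3 → 10:24 UTC (Sep 6).
Add 5 hours 36 minutes layover in Isla Perdida → 16:00 UTC.
Add 7 hours 17 minutes leg 4 → 23:17 UTC.
Nordhavn is UTC−2:00, so local arrival = 23:17 − 2:00 = 21:17 on Sep 6.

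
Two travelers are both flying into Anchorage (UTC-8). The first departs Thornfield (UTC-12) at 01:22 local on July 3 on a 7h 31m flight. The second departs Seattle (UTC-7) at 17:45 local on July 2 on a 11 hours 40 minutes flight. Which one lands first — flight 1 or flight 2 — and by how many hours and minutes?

Flight 1 in UTC: 01:22 + 12:00 = 13:22 on Jul 3.
+7 hours 31 minutes → arrive 20:53 UTC on Jul 3.
Flight 2 in UTC: 17:45 + 7:00 = 00:45 on Jul 3.
+11 hours and 40 minutes → arrive 12:25 UTC on Jul 3.
Flight 2 lands earlier by 8 hours 28 minutes.

the second, by 8 hours 28 minutes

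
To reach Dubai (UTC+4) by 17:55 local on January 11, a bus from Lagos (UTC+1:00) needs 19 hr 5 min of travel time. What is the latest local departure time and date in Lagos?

19:50 on January 10

Target arrival in UTC: 17:55 − 4:00 = 13:55 on Jan 11.
Subtract 19 hours 5 minutes → departure 18:50 UTC on Jan 10.
Lagos is UTC+1:00: 18:50 + 1:00 = 19:50 on Jan 10.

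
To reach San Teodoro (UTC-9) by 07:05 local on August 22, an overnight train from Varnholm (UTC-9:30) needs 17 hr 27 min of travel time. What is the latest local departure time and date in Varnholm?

13:08 on Aug 21

Target arrival in UTC: 07:05 + 9:00 = 16:05 on Aug 22.
Subtract 17 hours and 27 minutes → departure 22:38 UTC on Aug 21.
Varnholm is UTC−9:30: 22:38 − 9:30 = 13:08 on Aug 21.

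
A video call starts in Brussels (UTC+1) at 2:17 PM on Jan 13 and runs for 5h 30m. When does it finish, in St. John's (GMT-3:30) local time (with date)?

Convert start to UTC: 2:17 PM − 1:00 = 1:17 PM UTC on Jan 13.
Add 5 hours 30 minutes duration → 6:47 PM UTC.
St. John's is UTC−3:30, so local end time = 6:47 PM − 3:30 = 3:17 PM on Jan 13.

3:17 PM on January 13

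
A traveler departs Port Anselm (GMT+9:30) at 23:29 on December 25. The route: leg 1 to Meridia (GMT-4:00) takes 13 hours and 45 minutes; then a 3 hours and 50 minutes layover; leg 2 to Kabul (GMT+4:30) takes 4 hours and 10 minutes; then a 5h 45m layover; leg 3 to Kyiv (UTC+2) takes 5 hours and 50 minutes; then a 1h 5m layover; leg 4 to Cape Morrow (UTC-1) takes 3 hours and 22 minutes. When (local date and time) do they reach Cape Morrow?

Convert departure to UTC: 23:29 − 9:30 = 13:59 UTC on Dec 25.
Add 13 hours and 45 minutes leg 1 → 03:44 UTC (Dec 26).
Add 3 hours 50 minutes layover in Meridia → 07:34 UTC.
Add 4 hours 10 minutes leg 2 → 11:44 UTC.
Add 5 hours 45 minutes layover in Kabul → 17:29 UTC.
Add 5 hours and 50 minutes leg 3 → 23:19 UTC.
Add 1 hour 5 minutes layover in Kyiv → 00:24 UTC (Dec 27).
Add 3 hours and 22 minutes leg 4 → 03:46 UTC.
Cape Morrow is UTC−1:00, so local arrival = 03:46 − 1:00 = 02:46 on Dec 27.

02:46 on December 27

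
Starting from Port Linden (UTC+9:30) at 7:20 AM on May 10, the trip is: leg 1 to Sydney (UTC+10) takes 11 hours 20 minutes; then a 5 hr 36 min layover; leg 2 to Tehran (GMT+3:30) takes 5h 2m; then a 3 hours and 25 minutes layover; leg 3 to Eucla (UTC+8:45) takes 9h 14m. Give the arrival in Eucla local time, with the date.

5:12 PM on May 11

Convert departure to UTC: 7:20 AM − 9:30 = 9:50 PM UTC on May 9.
Add 11 hours 20 minutes leg 1 → 9:10 AM UTC (May 10).
Add 5 hours 36 minutes layover in Sydney → 2:46 PM UTC.
Add 5 hours 2 minutes leg 2 → 7:48 PM UTC.
Add 3 hours 25 minutes layover in Tehran → 11:13 PM UTC.
Add 9 hours and 14 minutes leg 3 → 8:27 AM UTC (May 11).
Eucla is UTC+8:45, so local arrival = 8:27 AM + 8:45 = 5:12 PM on May 11.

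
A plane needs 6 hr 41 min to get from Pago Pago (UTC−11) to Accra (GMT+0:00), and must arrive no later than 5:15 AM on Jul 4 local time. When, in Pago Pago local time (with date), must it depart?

11:34 AM on July 3

Target arrival is already UTC: 5:15 AM on Jul 4.
Subtract 6 hours and 41 minutes → departure 10:34 PM UTC on Jul 3.
Pago Pago is UTC−11:00: 10:34 PM − 11:00 = 11:34 AM on Jul 3.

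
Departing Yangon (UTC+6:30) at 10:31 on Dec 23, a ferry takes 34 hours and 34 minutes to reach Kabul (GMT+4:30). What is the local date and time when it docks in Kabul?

19:05 on December 24

Convert departure to UTC: 10:31 − 6:30 = 04:01 UTC on Dec 23.
Add 34 hours and 34 minutes travel time → 14:35 UTC (Dec 24).
Kabul is UTC+4:30, so local arrival = 14:35 + 4:30 = 19:05 on Dec 24.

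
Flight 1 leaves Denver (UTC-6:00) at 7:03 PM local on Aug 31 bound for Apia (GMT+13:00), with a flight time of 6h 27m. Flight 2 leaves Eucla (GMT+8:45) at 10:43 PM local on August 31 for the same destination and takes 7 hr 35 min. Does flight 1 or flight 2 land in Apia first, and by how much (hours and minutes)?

Flight 1 in UTC: 7:03 PM + 6:00 = 1:03 AM on Sep 1.
+6 hours 27 minutes → arrive 7:30 AM UTC on Sep 1.
Flight 2 in UTC: 10:43 PM − 8:45 = 1:58 PM on Aug 31.
+7 hours and 35 minutes → arrive 9:33 PM UTC on Aug 31.
Flight 2 lands earlier by 9 hours 57 minutes.

the second, by 9 hours 57 minutes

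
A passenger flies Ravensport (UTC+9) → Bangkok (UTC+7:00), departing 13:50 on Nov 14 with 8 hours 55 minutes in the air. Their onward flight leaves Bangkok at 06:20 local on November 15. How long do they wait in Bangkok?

9 hours 35 minutes

Convert departure to UTC: 13:50 − 9:00 = 04:50 UTC on Nov 14.
Add 8 hours 55 minutes flight time → 13:45 UTC.
Bangkok is UTC+7:00, so local arrival = 13:45 + 7:00 = 20:45 on Nov 14.
Layover = 06:20 − 20:45 (+1 day) = 9 hours 35 minutes.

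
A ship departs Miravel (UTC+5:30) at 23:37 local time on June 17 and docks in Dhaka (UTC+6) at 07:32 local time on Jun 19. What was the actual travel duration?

31 hours 25 minutes

Departure in UTC: 23:37 − 5:30 = 18:07 on Jun 17.
Arrival in UTC: 07:32 − 6:00 = 01:32 on Jun 19.
Elapsed = 01:32 − 18:07 (+2 days) = 31 hours 25 minutes.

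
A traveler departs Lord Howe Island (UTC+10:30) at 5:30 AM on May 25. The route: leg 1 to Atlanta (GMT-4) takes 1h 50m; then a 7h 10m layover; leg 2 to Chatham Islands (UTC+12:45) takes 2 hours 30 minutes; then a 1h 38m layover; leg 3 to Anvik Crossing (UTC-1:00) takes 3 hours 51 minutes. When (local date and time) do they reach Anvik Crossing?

10:59 AM on May 25

Convert departure to UTC: 5:30 AM − 10:30 = 7:00 PM UTC on May 24.
Add 1 hour and 50 minutes leg 1 → 8:50 PM UTC.
Add 7 hours 10 minutes layover in Atlanta → 4:00 AM UTC (May 25).
Add 2 hours and 30 minutes leg 2 → 6:30 AM UTC.
Add 1 hour 38 minutes layover in Chatham Islands → 8:08 AM UTC.
Add 3 hours and 51 minutes leg 3 → 11:59 AM UTC.
Anvik Crossing is UTC−1:00, so local arrival = 11:59 AM − 1:00 = 10:59 AM on May 25.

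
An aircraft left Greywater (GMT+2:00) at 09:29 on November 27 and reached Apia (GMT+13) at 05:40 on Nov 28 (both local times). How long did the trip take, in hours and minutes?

Departure in UTC: 09:29 − 2:00 = 07:29 on Nov 27.
Arrival in UTC: 05:40 − 13:00 = 16:40 on Nov 27.
Elapsed = 16:40 − 07:29 = 9 hours 11 minutes.

9 hours 11 minutes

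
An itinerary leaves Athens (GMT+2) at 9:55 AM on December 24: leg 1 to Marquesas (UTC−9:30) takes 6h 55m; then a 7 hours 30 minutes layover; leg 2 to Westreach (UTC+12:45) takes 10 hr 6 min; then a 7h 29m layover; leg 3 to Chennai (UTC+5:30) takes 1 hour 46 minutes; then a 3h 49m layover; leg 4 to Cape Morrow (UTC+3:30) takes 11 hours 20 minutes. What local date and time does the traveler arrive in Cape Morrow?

12:20 PM on December 26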